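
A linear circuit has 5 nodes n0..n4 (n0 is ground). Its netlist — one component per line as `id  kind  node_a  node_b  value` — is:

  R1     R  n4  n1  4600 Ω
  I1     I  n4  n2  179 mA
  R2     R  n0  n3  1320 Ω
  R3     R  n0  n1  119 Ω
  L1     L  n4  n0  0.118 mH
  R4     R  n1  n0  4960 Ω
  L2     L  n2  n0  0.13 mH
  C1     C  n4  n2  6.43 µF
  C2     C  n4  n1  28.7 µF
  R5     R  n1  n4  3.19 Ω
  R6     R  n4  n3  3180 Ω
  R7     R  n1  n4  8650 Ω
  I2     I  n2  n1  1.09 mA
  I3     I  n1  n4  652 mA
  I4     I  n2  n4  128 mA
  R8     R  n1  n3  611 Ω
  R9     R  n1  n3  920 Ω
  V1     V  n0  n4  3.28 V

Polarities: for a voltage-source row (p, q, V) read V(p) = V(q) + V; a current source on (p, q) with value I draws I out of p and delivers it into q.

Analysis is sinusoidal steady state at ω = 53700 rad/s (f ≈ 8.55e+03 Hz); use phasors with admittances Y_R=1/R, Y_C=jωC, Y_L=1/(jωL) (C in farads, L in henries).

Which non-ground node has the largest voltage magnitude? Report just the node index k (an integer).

MNA unknowns: 4 node voltages V₁..V_4 plus 1 source current (V1)
R1: Y=0.0002174+0.000j on G[4,1]
I1: z[4]−=0.179, z[2]+=0.179
R2: Y=0.0007576+0.000j on G[0,3]
R3: Y=0.008403+0.000j on G[0,1]
L1: Y=0.000-0.1578j on G[4,0]
R4: Y=0.0002016+0.000j on G[1,0]
L2: Y=0.000-0.1432j on G[2,0]
C1: Y=0.000+0.3453j on G[4,2]
C2: Y=0.000+1.541j on G[4,1]
R5: Y=0.3135+0.000j on G[1,4]
R6: Y=0.0003145+0.000j on G[4,3]
R7: Y=0.0001156+0.000j on G[1,4]
I2: z[2]−=0.00109, z[1]+=0.00109
I3: z[1]−=0.652, z[4]+=0.652
I4: z[2]−=0.128, z[4]+=0.128
R8: Y=0.001637+0.000j on G[1,3]
R9: Y=0.001087+0.000j on G[1,3]
V1: row V0−V4=3.28, i_V1 at 0,4
solve → V1=-3.361+0.3859j, V2=-5.605-0.2470j, V3=-2.683+0.2769j, V4=-3.280+0.000j
aux → i_V1=-0.06634+1.324j

2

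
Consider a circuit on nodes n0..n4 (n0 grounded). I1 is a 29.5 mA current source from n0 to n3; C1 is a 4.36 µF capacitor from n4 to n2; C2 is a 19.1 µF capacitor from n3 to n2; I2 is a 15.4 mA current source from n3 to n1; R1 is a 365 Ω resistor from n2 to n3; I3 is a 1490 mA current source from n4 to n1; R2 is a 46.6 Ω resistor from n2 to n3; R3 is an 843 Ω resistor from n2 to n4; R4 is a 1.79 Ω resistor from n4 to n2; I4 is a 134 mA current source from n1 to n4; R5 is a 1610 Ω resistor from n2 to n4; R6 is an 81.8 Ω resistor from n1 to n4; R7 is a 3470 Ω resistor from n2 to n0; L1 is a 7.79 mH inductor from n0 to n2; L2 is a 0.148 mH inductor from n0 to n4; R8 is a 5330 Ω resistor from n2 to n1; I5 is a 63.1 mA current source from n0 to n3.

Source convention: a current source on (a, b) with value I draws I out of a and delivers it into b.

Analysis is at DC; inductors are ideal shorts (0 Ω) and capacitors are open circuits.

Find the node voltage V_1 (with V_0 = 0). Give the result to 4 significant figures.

110.5 V

MNA unknowns: 4 node voltages V₁..V_4 plus 2 source currents (L1, L2)
I1: z[0]−=0.0295, z[3]+=0.0295
C1: Y=0.000 on G[4,2]
C2: Y=0.000 on G[3,2]
I2: z[3]−=0.0154, z[1]+=0.0154
R1: Y=0.002740 on G[2,3]
I3: z[4]−=1.49, z[1]+=1.49
R2: Y=0.02146 on G[2,3]
R3: Y=0.001186 on G[2,4]
R4: Y=0.5587 on G[4,2]
I4: z[1]−=0.134, z[4]+=0.134
R5: Y=0.0006211 on G[2,4]
R6: Y=0.01222 on G[1,4]
R7: Y=0.0002882 on G[2,0]
L1: row V0−V2=0, i_L1 at 0,2
L2: row V0−V4=0, i_L2 at 0,4
R8: Y=0.0001876 on G[2,1]
I5: z[0]−=0.0631, z[3]+=0.0631
solve → V1=110.5, V2=0.000, V3=3.190, V4=0.000
aux → i_L1=-0.09793, i_L2=0.005329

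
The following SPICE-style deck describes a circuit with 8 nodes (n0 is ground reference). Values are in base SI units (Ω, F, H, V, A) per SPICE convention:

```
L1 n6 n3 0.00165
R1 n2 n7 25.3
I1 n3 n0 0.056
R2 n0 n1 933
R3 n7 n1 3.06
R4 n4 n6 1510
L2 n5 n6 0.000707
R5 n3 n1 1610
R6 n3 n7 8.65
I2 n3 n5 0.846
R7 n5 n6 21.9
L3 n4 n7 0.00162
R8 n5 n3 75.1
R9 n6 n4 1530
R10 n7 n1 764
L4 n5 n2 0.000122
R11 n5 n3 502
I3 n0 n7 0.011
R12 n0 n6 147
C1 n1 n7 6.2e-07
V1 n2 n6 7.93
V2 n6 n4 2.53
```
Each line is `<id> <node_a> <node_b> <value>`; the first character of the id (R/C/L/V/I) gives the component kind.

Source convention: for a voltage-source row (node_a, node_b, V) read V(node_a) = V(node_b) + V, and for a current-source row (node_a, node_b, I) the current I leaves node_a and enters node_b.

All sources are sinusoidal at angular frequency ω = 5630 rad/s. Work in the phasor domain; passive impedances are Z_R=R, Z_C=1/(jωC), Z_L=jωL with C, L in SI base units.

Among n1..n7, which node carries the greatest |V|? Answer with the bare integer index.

3

MNA unknowns: 7 node voltages V₁..V_7 plus 2 source currents (V1, V2)
L1: Y=0.000-0.1076j on G[6,3]
R1: Y=0.03953+0.000j on G[2,7]
I1: z[3]−=0.056, z[0]+=0.056
R2: Y=0.001072+0.000j on G[0,1]
R3: Y=0.3268+0.000j on G[7,1]
R4: Y=0.0006623+0.000j on G[4,6]
L2: Y=0.000-0.2512j on G[5,6]
R5: Y=0.0006211+0.000j on G[3,1]
R6: Y=0.1156+0.000j on G[3,7]
I2: z[3]−=0.846, z[5]+=0.846
R7: Y=0.04566+0.000j on G[5,6]
L3: Y=0.000-0.1096j on G[4,7]
R8: Y=0.01332+0.000j on G[5,3]
R9: Y=0.0006536+0.000j on G[6,4]
R10: Y=0.001309+0.000j on G[7,1]
L4: Y=0.000-1.456j on G[5,2]
R11: Y=0.001992+0.000j on G[5,3]
I3: z[0]−=0.011, z[7]+=0.011
R12: Y=0.006803+0.000j on G[0,6]
C1: Y=0.000+0.003491j on G[1,7]
V1: row V2−V6=7.93, i_V1 at 2,6
V2: row V6−V4=2.53, i_V2 at 6,4
solve → V1=-5.661-0.5320j, V2=2.207+0.08382j, V3=-9.077-3.176j, V4=-8.253+0.08382j, V5=1.077+0.3064j, V6=-5.723+0.08382j, V7=-5.673-0.5286j
aux → i_V1=0.01268+1.621j, i_V2=0.06382+0.2829j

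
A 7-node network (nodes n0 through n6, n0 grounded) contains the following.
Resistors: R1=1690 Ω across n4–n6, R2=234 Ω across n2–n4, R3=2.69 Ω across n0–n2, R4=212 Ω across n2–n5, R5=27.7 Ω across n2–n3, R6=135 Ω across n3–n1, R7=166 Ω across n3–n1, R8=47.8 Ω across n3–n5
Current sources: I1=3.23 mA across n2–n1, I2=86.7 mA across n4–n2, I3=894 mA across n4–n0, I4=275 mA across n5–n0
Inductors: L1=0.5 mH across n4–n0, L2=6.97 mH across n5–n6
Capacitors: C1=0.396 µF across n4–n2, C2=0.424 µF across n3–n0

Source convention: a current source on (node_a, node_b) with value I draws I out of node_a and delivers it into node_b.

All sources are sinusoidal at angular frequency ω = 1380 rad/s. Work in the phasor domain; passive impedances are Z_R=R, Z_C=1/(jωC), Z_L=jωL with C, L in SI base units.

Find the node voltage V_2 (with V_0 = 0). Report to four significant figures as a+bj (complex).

Element admittances at ω=1380 rad/s:
  Y(R1) = 0.0005917+0.000j S between n4,n6
  I1: injects 0.00323 A into n1 (from n2)
  Y(L1) = 0.000-1.449j S between n4,n0
  Y(R2) = 0.004274+0.000j S between n2,n4
  I2: injects 0.0867 A into n2 (from n4)
  Y(R3) = 0.3717+0.000j S between n0,n2
  Y(R4) = 0.004717+0.000j S between n2,n5
  Y(R5) = 0.03610+0.000j S between n2,n3
  Y(L2) = 0.000-0.1040j S between n5,n6
  Y(R6) = 0.007407+0.000j S between n3,n1
  Y(R7) = 0.006024+0.000j S between n3,n1
  I3: injects 0.894 A into n0 (from n4)
  Y(C1) = 0.000+0.0005465j S between n4,n2
  Y(R8) = 0.02092+0.000j S between n3,n5
  Y(C2) = 0.000+0.0005851j S between n3,n0
  I4: injects 0.275 A into n0 (from n5)
Assemble and solve the 6×6 MNA system:
  V(n1)=-5.587+0.07619j  V(n2)=-0.4757+0.0006937j  V(n3)=-5.827+0.07619j  V(n4)=-0.002175-0.6845j  V(n5)=-15.22+0.04350j  V(n6)=-15.21+0.1301j

-0.4757+0.0006937j V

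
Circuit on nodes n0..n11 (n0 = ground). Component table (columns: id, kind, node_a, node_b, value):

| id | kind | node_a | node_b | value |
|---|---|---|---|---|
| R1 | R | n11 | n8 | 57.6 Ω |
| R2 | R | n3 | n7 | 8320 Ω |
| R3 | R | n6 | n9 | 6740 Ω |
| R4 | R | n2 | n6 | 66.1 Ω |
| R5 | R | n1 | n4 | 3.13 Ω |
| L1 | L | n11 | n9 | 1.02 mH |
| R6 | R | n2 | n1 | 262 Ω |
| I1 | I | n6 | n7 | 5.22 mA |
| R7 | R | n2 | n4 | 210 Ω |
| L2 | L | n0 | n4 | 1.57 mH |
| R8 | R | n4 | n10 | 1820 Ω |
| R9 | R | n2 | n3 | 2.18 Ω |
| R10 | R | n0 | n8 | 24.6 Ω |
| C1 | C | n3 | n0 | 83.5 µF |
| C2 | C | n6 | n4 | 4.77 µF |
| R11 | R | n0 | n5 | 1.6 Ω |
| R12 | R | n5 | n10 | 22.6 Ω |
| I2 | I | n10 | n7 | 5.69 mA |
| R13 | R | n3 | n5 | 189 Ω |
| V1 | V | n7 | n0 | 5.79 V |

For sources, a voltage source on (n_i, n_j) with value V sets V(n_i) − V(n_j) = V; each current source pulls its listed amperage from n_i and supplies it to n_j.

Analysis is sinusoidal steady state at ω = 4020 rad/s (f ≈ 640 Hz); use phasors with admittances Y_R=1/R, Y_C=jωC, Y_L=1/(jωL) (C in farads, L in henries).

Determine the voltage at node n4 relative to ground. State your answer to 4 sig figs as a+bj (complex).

Element admittances at ω=4020 rad/s:
  Y(R1) = 0.01736+0.000j S between n11,n8
  Y(R2) = 0.0001202+0.000j S between n3,n7
  Y(R3) = 0.0001484+0.000j S between n6,n9
  Y(R4) = 0.01513+0.000j S between n2,n6
  Y(R5) = 0.3195+0.000j S between n1,n4
  Y(L1) = 0.000-0.2439j S between n11,n9
  Y(R6) = 0.003817+0.000j S between n2,n1
  I1: injects 0.00522 A into n7 (from n6)
  Y(R7) = 0.004762+0.000j S between n2,n4
  Y(L2) = 0.000-0.1584j S between n0,n4
  Y(R8) = 0.0005495+0.000j S between n4,n10
  Y(R9) = 0.4587+0.000j S between n2,n3
  Y(R10) = 0.04065+0.000j S between n0,n8
  Y(C1) = 0.000+0.3357j S between n3,n0
  Y(C2) = 0.000+0.01918j S between n6,n4
  Y(R11) = 0.6250+0.000j S between n0,n5
  Y(R12) = 0.04425+0.000j S between n5,n10
  I2: injects 0.00569 A into n7 (from n10)
  Y(R13) = 0.005291+0.000j S between n3,n5
  V1: constraint V(n7)−V(n0) = 5.79
Assemble and solve the 12×12 MNA system:
  V(n1)=0.01289-0.02292j  V(n2)=0.002582+0.007389j  V(n3)=0.006062+0.002919j  V(n4)=0.01301-0.02329j  V(n5)=-0.008847+4.448e-06j  V(n6)=-0.1088+0.1602j  V(n7)=5.790+0.000j  V(n8)=-0.0003920+0.0005780j  V(n9)=-0.001406+0.001866j  V(n10)=-0.1356-0.0002812j  V(n11)=-0.001310+0.001931j
  i(V1)=0.01021+3.508e-07j

0.01301-0.02329j V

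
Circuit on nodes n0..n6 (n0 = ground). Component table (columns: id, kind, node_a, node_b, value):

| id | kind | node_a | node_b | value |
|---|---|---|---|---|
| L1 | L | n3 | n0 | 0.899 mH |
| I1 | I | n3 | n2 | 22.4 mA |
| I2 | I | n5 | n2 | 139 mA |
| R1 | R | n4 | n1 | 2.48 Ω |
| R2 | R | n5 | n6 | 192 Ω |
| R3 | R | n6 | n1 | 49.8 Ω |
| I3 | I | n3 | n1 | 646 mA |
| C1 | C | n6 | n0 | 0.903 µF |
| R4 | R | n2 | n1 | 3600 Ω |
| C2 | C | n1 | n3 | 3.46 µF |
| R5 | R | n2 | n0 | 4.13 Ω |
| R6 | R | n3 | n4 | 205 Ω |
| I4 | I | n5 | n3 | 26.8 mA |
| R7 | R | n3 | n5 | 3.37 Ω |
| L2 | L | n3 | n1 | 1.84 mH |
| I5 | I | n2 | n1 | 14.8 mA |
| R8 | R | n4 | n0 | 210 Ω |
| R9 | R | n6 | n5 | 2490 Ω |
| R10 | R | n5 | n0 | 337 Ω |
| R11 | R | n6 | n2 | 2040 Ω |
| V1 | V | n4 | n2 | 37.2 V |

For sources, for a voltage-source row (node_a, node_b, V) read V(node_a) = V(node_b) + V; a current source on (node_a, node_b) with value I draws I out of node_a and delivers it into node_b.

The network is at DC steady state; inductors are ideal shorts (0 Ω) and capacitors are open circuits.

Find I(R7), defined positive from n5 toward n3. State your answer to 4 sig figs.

-0.1642 A

Apply KCL at each of the 6 non-ground nodes and solve the resulting linear system.
Node n1: branches {R1, R3, I3, R4, C2, L2, I5} → V_1 = 0.000
Node n2: branches {I1, I2, R4, R5, I5, R11, V1} → V_2 = -23.20
Node n3: branches {L1, I1, I3, C2, R6, I4, R7, L2} → V_3 = 0.000
Node n4: branches {R1, R6, R8, V1} → V_4 = 14.00
Node n5: branches {I2, R2, I4, R7, R9, R10} → V_5 = -0.5532
Node n6: branches {R2, R3, C1, R9, R11} → V_6 = -0.5529
Source currents: i(L1)=5.552, i(L2)=-6.289, i(V1)=-5.781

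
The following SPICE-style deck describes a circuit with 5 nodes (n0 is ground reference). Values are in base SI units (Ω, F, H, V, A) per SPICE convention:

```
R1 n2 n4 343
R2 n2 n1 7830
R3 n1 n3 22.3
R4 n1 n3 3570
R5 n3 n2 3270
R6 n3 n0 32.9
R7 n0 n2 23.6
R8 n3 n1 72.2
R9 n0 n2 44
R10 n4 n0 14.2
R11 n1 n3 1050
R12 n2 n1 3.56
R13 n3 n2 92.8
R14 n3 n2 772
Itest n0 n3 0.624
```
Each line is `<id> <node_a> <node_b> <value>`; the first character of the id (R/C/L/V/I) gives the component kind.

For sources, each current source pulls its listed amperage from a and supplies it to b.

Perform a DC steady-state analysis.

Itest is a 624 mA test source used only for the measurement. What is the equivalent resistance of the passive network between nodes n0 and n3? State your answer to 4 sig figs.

Element admittances at DC:
  Y(R1) = 0.002915 S between n2,n4
  Y(R2) = 0.0001277 S between n2,n1
  Y(R3) = 0.04484 S between n1,n3
  Y(R4) = 0.0002801 S between n1,n3
  Y(R5) = 0.0003058 S between n3,n2
  Y(R6) = 0.03040 S between n3,n0
  Y(R7) = 0.04237 S between n0,n2
  Y(R8) = 0.01385 S between n3,n1
  Y(R9) = 0.02273 S between n0,n2
  Y(R10) = 0.07042 S between n4,n0
  Y(R11) = 0.0009524 S between n1,n3
  Y(R12) = 0.2809 S between n2,n1
  Y(R13) = 0.01078 S between n3,n2
  Y(R14) = 0.001295 S between n3,n2
  Itest: injects 0.624 A into n3 (from n0)
Assemble and solve the 4×4 MNA system:
  V(n1)=5.653  V(n2)=4.738  V(n3)=9.946  V(n4)=0.1883

R_eq = 15.94 Ω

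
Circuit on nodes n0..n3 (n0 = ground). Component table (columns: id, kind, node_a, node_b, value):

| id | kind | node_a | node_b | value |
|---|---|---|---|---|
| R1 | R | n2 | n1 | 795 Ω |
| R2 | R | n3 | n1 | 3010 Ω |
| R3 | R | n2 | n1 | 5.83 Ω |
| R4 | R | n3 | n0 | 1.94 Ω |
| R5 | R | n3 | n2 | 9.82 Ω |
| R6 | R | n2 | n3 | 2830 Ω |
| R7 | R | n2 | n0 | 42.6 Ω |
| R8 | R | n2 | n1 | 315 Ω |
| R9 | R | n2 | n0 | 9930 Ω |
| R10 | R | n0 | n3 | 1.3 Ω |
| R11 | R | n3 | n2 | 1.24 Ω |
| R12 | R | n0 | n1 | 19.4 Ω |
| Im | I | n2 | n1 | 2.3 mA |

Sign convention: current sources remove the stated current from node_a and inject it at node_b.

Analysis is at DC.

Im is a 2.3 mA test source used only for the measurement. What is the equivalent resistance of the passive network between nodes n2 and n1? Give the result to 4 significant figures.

R_eq = 4.476 Ω

Element admittances at DC:
  Y(R1) = 0.001258 S between n2,n1
  Y(R2) = 0.0003322 S between n3,n1
  Y(R3) = 0.1715 S between n2,n1
  Y(R4) = 0.5155 S between n3,n0
  Y(R5) = 0.1018 S between n3,n2
  Y(R6) = 0.0003534 S between n2,n3
  Y(R7) = 0.02347 S between n2,n0
  Y(R8) = 0.003175 S between n2,n1
  Y(R9) = 0.0001007 S between n2,n0
  Y(R10) = 0.7692 S between n0,n3
  Y(R11) = 0.8065 S between n3,n2
  Y(R12) = 0.05155 S between n0,n1
  Im: injects 0.0023 A into n1 (from n2)
Assemble and solve the 3×3 MNA system:
  V(n1)=0.009417  V(n2)=-0.0008768  V(n3)=-0.0003618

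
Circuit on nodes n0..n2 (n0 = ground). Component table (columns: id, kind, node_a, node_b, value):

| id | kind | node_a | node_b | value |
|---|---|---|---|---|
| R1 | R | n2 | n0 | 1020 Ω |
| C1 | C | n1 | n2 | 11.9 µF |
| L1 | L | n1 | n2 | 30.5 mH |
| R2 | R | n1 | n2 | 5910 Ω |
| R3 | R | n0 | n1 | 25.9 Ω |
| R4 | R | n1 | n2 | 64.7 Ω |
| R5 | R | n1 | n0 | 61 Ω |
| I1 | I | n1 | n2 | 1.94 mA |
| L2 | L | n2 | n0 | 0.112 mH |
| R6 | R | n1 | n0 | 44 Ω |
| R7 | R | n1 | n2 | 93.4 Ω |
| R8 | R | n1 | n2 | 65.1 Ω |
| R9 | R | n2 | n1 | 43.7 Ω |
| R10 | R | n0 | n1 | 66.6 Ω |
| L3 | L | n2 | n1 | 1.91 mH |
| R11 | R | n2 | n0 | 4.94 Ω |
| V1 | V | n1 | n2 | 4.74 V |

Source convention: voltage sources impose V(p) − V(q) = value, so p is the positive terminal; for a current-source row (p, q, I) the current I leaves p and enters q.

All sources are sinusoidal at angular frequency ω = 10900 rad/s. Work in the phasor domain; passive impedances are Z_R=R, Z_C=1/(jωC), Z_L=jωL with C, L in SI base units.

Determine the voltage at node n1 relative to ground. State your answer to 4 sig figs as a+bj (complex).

MNA unknowns: 2 node voltages V₁..V_2 plus 1 source current (V1)
R1: Y=0.0009804+0.000j on G[2,0]
C1: Y=0.000+0.1297j on G[1,2]
L1: Y=0.000-0.003008j on G[1,2]
R2: Y=0.0001692+0.000j on G[1,2]
R3: Y=0.03861+0.000j on G[0,1]
R4: Y=0.01546+0.000j on G[1,2]
R5: Y=0.01639+0.000j on G[1,0]
I1: z[1]−=0.00194, z[2]+=0.00194
L2: Y=0.000-0.8191j on G[2,0]
R6: Y=0.02273+0.000j on G[1,0]
R7: Y=0.01071+0.000j on G[1,2]
R8: Y=0.01536+0.000j on G[1,2]
R9: Y=0.02288+0.000j on G[2,1]
R10: Y=0.01502+0.000j on G[0,1]
L3: Y=0.000-0.04803j on G[2,1]
R11: Y=0.2024+0.000j on G[2,0]
V1: row V1−V2=4.74, i_V1 at 1,2
solve → V1=4.568-0.4746j, V2=-0.1716-0.4746j
aux → i_V1=-0.7317-0.3289j

4.568-0.4746j V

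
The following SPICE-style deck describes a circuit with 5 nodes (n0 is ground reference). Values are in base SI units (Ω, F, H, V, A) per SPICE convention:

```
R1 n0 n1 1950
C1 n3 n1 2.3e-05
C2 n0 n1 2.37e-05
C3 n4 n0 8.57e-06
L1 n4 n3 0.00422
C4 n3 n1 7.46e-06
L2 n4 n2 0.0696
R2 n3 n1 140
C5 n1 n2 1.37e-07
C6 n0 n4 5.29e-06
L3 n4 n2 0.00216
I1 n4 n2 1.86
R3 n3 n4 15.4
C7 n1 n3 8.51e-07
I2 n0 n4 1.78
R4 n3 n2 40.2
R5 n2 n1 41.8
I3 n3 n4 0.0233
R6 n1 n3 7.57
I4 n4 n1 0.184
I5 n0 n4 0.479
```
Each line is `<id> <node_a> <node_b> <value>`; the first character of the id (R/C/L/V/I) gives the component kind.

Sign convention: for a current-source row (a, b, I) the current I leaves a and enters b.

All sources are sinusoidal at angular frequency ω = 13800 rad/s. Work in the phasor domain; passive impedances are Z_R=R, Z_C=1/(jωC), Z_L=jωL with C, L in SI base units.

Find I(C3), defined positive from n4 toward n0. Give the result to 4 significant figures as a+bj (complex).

Apply KCL at each of the 4 non-ground nodes and solve the resulting linear system.
Node n1: branches {R1, C1, C2, C4, R2, C5, C7, R5, R6, I4} → V_1 = 1.974-2.150j
Node n2: branches {L2, C5, L3, I1, R4, R5} → V_2 = 23.72+16.23j
Node n3: branches {C1, L1, C4, R2, R3, C7, R4, I3, R6} → V_3 = 2.340-2.112j
Node n4: branches {C3, L1, L2, C6, L3, I1, R3, I2, I3, I4, I5} → V_4 = -3.369-8.129j

0.9614-0.3984j A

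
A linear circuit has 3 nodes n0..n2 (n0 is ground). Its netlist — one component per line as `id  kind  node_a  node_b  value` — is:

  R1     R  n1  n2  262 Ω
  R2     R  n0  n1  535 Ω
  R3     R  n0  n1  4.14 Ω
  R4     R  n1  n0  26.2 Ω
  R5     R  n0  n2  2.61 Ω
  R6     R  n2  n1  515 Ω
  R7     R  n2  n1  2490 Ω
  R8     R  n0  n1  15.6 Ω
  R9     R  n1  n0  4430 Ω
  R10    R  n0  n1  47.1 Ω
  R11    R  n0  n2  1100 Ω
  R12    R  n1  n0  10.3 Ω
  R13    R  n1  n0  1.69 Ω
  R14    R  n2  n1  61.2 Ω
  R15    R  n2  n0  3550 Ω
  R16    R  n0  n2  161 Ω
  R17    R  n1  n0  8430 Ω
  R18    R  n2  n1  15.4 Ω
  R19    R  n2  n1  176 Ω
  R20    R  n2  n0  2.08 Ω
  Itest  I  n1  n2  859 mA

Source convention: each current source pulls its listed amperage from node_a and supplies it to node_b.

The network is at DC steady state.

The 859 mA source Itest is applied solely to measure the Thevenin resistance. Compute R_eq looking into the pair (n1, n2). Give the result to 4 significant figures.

Element admittances at DC:
  Y(R1) = 0.003817 S between n1,n2
  Y(R2) = 0.001869 S between n0,n1
  Y(R3) = 0.2415 S between n0,n1
  Y(R4) = 0.03817 S between n1,n0
  Y(R5) = 0.3831 S between n0,n2
  Y(R6) = 0.001942 S between n2,n1
  Y(R7) = 0.0004016 S between n2,n1
  Y(R8) = 0.06410 S between n0,n1
  Y(R9) = 0.0002257 S between n1,n0
  Y(R10) = 0.02123 S between n0,n1
  Y(R11) = 0.0009091 S between n0,n2
  Y(R12) = 0.09709 S between n1,n0
  Y(R13) = 0.5917 S between n1,n0
  Y(R14) = 0.01634 S between n2,n1
  Y(R15) = 0.0002817 S between n2,n0
  Y(R16) = 0.006211 S between n0,n2
  Y(R17) = 0.0001186 S between n1,n0
  Y(R18) = 0.06494 S between n2,n1
  Y(R19) = 0.005682 S between n2,n1
  Y(R20) = 0.4808 S between n2,n0
  Itest: injects 0.859 A into n2 (from n1)
Assemble and solve the 2×2 MNA system:
  V(n1)=-0.6806  V(n2)=0.8250

R_eq = 1.753 Ω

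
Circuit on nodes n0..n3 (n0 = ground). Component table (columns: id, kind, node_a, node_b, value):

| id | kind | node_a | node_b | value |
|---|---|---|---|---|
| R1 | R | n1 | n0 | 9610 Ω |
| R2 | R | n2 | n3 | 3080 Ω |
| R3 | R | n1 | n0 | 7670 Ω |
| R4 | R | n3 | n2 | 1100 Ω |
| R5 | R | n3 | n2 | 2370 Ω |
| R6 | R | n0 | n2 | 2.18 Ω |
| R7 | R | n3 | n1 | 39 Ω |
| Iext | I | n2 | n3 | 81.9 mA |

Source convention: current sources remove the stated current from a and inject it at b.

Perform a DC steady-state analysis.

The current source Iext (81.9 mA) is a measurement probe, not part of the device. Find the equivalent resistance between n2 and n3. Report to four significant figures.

Element admittances at DC:
  Y(R1) = 0.0001041 S between n1,n0
  Y(R2) = 0.0003247 S between n2,n3
  Y(R3) = 0.0001304 S between n1,n0
  Y(R4) = 0.0009091 S between n3,n2
  Y(R5) = 0.0004219 S between n3,n2
  Y(R6) = 0.4587 S between n0,n2
  Y(R7) = 0.02564 S between n3,n1
  Iext: injects 0.0819 A into n3 (from n2)
Assemble and solve the 3×3 MNA system:
  V(n1)=42.97  V(n2)=-0.02196  V(n3)=43.36

R_eq = 529.7 Ω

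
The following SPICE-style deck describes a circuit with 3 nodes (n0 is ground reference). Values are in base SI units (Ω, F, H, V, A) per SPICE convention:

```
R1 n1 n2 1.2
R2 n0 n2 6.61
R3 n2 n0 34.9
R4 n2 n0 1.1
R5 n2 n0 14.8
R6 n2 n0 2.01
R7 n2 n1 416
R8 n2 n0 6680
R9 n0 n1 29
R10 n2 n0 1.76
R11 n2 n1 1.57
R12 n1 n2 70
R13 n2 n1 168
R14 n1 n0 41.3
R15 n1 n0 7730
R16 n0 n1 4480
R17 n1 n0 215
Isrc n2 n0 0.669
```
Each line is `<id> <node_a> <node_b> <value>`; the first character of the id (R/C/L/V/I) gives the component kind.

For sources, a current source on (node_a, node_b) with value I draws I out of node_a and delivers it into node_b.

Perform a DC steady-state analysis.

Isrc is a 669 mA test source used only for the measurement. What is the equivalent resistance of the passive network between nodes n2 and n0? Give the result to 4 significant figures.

R_eq = 0.4379 Ω

MNA unknowns: 2 node voltages V₁..V_2
R1: Y=0.8333 on G[1,2]
R2: Y=0.1513 on G[0,2]
R3: Y=0.02865 on G[2,0]
R4: Y=0.9091 on G[2,0]
R5: Y=0.06757 on G[2,0]
R6: Y=0.4975 on G[2,0]
R7: Y=0.002404 on G[2,1]
R8: Y=0.0001497 on G[2,0]
R9: Y=0.03448 on G[0,1]
R10: Y=0.5682 on G[2,0]
R11: Y=0.6369 on G[2,1]
R12: Y=0.01429 on G[1,2]
R13: Y=0.005952 on G[2,1]
R14: Y=0.02421 on G[1,0]
R15: Y=0.0001294 on G[1,0]
R16: Y=0.0002232 on G[0,1]
R17: Y=0.004651 on G[1,0]
Isrc: z[2]−=0.669, z[0]+=0.669
solve → V1=-0.2810, V2=-0.2930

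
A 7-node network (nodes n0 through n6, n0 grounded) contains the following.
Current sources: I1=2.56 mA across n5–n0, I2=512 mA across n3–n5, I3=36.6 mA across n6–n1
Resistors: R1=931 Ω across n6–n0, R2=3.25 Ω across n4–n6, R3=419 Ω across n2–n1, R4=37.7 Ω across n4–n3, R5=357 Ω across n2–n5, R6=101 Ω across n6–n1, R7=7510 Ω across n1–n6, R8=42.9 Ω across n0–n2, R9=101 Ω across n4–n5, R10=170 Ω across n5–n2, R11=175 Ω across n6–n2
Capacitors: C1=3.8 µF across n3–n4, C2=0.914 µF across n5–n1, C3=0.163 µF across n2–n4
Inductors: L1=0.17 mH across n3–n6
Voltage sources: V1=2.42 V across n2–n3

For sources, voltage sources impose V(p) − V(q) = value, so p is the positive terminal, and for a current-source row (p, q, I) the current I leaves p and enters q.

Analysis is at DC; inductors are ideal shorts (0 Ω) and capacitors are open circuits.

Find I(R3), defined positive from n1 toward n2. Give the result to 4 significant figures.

0.002367 A

Apply KCL at each of the 6 non-ground nodes and solve the resulting linear system.
Node n1: branches {R3, I3, C2, R6, R7} → V_1 = 0.9933
Node n2: branches {R3, R5, R8, C3, R10, R11, V1} → V_2 = 0.001614
Node n3: branches {I2, R4, C1, L1, V1} → V_3 = -2.418
Node n4: branches {R2, R4, C1, C3, R9} → V_4 = -1.584
Node n5: branches {I1, I2, R5, C2, R9, R10} → V_5 = 26.57
Node n6: branches {R1, R2, I3, R6, R7, R11, L1} → V_6 = -2.418
Source currents: i(L1)=-0.2707, i(V1)=0.2192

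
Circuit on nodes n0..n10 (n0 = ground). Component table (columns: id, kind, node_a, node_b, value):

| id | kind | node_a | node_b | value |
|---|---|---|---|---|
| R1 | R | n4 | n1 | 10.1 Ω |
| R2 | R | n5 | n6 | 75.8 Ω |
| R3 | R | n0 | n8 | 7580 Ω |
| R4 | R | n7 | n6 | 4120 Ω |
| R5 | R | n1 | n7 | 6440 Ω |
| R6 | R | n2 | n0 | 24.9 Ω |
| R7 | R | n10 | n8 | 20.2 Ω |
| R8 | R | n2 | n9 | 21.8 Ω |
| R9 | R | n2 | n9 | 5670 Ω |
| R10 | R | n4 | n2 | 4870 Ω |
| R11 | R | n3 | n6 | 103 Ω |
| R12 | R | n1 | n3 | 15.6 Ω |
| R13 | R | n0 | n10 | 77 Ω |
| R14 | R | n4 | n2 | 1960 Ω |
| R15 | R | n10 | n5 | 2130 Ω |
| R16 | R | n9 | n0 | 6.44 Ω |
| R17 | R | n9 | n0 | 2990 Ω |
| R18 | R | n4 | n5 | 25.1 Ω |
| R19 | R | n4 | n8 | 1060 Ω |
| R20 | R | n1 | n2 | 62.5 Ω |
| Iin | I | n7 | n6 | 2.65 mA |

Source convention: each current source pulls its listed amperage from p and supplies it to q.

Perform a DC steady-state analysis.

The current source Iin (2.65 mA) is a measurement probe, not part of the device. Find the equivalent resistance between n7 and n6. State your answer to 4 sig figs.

Apply KCL at each of the 10 non-ground nodes and solve the resulting linear system.
Node n1: branches {R1, R5, R12, R20} → V_1 = -0.001021
Node n2: branches {R6, R8, R9, R10, R14, R20} → V_2 = -0.0001442
Node n3: branches {R11, R12} → V_3 = 0.006711
Node n4: branches {R1, R10, R14, R18, R19} → V_4 = 0.004217
Node n5: branches {R2, R15, R18} → V_5 = 0.01739
Node n6: branches {R2, R4, R11, Iin} → V_6 = 0.05777
Node n7: branches {R4, R5, Iin} → V_7 = -6.623
Node n8: branches {R3, R7, R19} → V_8 = 0.0008921
Node n9: branches {R8, R9, R16, R17} → V_9 = -3.292e-05
Node n10: branches {R7, R13, R15} → V_10 = 0.0008311

R_eq = 2521. Ω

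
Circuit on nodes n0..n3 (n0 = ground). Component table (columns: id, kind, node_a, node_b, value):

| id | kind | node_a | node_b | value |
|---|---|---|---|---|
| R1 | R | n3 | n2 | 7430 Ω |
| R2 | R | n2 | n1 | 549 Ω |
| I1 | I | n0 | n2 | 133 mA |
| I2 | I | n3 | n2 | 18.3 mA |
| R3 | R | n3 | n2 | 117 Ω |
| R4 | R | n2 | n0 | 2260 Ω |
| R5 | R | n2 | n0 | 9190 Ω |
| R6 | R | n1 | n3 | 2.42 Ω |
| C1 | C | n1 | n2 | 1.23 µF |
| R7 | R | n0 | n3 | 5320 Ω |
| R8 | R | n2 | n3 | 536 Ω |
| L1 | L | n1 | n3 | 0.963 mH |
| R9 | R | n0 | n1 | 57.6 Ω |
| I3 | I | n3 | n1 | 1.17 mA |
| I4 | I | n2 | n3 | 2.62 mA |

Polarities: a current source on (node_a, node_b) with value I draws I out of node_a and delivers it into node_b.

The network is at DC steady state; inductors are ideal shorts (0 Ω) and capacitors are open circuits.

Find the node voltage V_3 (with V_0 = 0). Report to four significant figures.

7.007 V

MNA unknowns: 3 node voltages V₁..V_3 plus 1 source current (L1)
R1: Y=0.0001346 on G[3,2]
R2: Y=0.001821 on G[2,1]
I1: z[0]−=0.133, z[2]+=0.133
I2: z[3]−=0.0183, z[2]+=0.0183
R3: Y=0.008547 on G[3,2]
R4: Y=0.0004425 on G[2,0]
R5: Y=0.0001088 on G[2,0]
R6: Y=0.4132 on G[1,3]
C1: Y=0.000 on G[1,2]
R7: Y=0.0001880 on G[0,3]
R8: Y=0.001866 on G[2,3]
L1: row V1−V3=0, i_L1 at 1,3
R9: Y=0.01736 on G[0,1]
I3: z[3]−=0.00117, z[1]+=0.00117
I4: z[2]−=0.00262, z[3]+=0.00262
solve → V1=7.007, V2=18.22, V3=7.007
aux → i_L1=-0.1001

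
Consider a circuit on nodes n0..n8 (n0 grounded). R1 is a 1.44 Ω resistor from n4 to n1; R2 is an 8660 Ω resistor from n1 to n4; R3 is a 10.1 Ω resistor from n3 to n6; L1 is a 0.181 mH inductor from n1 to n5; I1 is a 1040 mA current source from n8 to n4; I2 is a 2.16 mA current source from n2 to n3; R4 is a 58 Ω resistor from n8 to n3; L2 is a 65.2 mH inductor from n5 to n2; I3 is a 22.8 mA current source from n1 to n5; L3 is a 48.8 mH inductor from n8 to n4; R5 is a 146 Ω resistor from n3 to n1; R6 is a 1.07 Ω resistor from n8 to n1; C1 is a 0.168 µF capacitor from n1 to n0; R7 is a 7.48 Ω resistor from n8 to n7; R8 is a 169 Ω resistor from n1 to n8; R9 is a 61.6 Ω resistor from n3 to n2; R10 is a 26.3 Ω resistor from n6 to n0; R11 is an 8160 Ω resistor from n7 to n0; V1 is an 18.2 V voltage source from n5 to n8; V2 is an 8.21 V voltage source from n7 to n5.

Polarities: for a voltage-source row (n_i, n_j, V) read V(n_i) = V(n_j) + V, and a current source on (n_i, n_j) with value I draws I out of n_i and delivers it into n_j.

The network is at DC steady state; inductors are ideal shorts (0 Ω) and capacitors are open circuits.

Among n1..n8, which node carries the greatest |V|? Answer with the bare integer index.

7

Element admittances at DC:
  Y(R1) = 0.6944 S between n4,n1
  Y(R2) = 0.0001155 S between n1,n4
  Y(R3) = 0.09901 S between n3,n6
  L1: short n1↔n5 (DC inductor)
  I1: injects 1.04 A into n4 (from n8)
  I2: injects 0.00216 A into n3 (from n2)
  Y(R4) = 0.01724 S between n8,n3
  L2: short n5↔n2 (DC inductor)
  I3: injects 0.0228 A into n5 (from n1)
  L3: short n8↔n4 (DC inductor)
  Y(R5) = 0.006849 S between n3,n1
  Y(R6) = 0.9346 S between n8,n1
  Y(C1) = 0.000 S between n1,n0
  Y(R7) = 0.1337 S between n8,n7
  Y(R8) = 0.005917 S between n1,n8
  Y(R9) = 0.01623 S between n3,n2
  Y(R10) = 0.03802 S between n6,n0
  Y(R11) = 0.0001225 S between n7,n0
  V1: constraint V(n5)−V(n8) = 18.2
  V2: constraint V(n7)−V(n5) = 8.21
Assemble and solve the 13×13 MNA system:
  V(n1)=7.609  V(n2)=7.609  V(n3)=-0.07057  V(n4)=-10.59  V(n5)=7.609  V(n6)=-0.05099  V(n7)=15.82  V(n8)=-10.59
  i(L1)=-29.83  i(L2)=0.1268  i(L3)=-13.68  i(V1)=-33.47  i(V2)=-3.533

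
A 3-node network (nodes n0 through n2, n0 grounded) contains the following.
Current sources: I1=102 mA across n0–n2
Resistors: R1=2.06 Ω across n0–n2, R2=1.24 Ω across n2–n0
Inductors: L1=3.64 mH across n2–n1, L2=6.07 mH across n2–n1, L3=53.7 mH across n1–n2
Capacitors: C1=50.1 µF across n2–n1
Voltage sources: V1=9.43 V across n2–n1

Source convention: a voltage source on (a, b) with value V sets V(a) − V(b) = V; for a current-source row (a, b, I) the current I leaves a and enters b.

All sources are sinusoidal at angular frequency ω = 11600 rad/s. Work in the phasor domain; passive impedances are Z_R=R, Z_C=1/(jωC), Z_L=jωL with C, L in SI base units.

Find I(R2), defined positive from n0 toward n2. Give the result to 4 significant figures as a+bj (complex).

-0.06367+0.000j A

Apply KCL at each of the 2 non-ground nodes and solve the resulting linear system.
Node n1: branches {L1, L2, L3, C1, V1} → V_1 = -9.351+0.000j
Node n2: branches {I1, R1, L1, R2, L2, L3, C1, V1} → V_2 = 0.07895+0.000j
Source currents: i(V1)=0.000-5.108j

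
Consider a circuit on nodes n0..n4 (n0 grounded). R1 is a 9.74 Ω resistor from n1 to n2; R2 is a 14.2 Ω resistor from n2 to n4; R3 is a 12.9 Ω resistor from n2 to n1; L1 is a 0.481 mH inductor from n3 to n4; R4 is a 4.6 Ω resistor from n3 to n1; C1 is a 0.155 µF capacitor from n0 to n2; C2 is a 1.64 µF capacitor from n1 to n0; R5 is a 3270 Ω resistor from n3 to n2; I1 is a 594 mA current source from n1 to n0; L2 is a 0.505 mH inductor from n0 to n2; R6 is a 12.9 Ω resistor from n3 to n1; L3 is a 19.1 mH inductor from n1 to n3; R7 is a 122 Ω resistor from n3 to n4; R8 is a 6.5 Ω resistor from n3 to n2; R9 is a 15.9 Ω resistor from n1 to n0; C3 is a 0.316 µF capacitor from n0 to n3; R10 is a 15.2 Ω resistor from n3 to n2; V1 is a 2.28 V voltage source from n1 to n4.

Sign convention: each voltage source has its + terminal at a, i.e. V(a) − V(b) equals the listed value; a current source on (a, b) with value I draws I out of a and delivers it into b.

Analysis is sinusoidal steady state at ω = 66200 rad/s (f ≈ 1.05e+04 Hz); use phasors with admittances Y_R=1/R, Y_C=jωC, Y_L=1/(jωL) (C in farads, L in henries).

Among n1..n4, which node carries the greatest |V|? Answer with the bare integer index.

4

Element admittances at ω=66200 rad/s:
  Y(R1) = 0.1027+0.000j S between n1,n2
  Y(R2) = 0.07042+0.000j S between n2,n4
  Y(R3) = 0.07752+0.000j S between n2,n1
  Y(L1) = 0.000-0.03140j S between n3,n4
  Y(R4) = 0.2174+0.000j S between n3,n1
  Y(C1) = 0.000+0.01026j S between n0,n2
  Y(C2) = 0.000+0.1086j S between n1,n0
  Y(R5) = 0.0003058+0.000j S between n3,n2
  I1: injects 0.594 A into n0 (from n1)
  Y(L2) = 0.000-0.02991j S between n0,n2
  Y(R6) = 0.07752+0.000j S between n3,n1
  Y(L3) = 0.000-0.0007909j S between n1,n3
  Y(R7) = 0.008197+0.000j S between n3,n4
  Y(R8) = 0.1538+0.000j S between n3,n2
  Y(R9) = 0.06289+0.000j S between n1,n0
  Y(C3) = 0.000+0.02092j S between n0,n3
  Y(R10) = 0.06579+0.000j S between n3,n2
  V1: constraint V(n1)−V(n4) = 2.28
Assemble and solve the 5×5 MNA system:
  V(n1)=-2.371+4.005j  V(n2)=-2.934+3.985j  V(n3)=-2.488+4.226j  V(n4)=-4.651+4.005j
  i(V1)=-0.1456+0.06747j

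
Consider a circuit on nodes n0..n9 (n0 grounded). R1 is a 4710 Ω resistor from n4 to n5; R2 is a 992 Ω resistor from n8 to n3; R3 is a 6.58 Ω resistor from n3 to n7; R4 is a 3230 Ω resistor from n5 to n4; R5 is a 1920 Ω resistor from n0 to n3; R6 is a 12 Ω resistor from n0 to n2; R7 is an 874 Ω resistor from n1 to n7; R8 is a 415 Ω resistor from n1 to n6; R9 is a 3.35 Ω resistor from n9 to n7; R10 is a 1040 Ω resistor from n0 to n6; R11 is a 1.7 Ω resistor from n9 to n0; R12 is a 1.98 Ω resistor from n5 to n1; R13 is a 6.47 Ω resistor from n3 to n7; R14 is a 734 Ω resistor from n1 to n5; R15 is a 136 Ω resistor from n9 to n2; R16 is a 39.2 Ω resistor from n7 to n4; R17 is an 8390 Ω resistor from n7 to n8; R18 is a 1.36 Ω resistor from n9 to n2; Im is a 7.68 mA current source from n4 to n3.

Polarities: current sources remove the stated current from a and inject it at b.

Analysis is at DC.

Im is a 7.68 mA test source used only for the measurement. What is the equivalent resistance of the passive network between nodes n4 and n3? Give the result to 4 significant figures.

Apply KCL at each of the 9 non-ground nodes and solve the resulting linear system.
Node n1: branches {R7, R8, R12, R14} → V_1 = -0.06556
Node n2: branches {R6, R15, R18} → V_2 = 4.332e-05
Node n3: branches {R2, R3, R5, R13, Im} → V_3 = 0.02516
Node n4: branches {R1, R4, R16, Im} → V_4 = -0.2962
Node n5: branches {R1, R4, R12, R14} → V_5 = -0.06580
Node n6: branches {R8, R10} → V_6 = -0.04686
Node n7: branches {R3, R7, R9, R13, R16, R17} → V_7 = 0.0001552
Node n8: branches {R2, R17} → V_8 = 0.02251
Node n9: branches {R9, R11, R15, R18} → V_9 = 4.818e-05

R_eq = 41.84 Ω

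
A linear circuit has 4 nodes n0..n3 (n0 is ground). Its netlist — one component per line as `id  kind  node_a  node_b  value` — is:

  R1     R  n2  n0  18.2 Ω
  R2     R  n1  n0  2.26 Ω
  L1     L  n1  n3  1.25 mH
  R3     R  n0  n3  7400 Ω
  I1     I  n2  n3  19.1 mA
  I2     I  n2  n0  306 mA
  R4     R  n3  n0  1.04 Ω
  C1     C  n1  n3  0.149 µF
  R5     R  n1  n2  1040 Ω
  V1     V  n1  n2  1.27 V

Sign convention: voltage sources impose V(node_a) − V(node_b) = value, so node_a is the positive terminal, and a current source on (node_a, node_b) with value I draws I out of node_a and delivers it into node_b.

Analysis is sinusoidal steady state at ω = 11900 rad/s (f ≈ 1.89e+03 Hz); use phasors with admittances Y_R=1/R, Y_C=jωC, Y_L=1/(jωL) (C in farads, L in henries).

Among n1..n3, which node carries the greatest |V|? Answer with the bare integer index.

2

Apply KCL at each of the 3 non-ground nodes and solve the resulting linear system.
Node n1: branches {R2, L1, C1, R5, V1} → V_1 = -0.4998-0.06747j
Node n2: branches {R1, I1, I2, R5, V1} → V_2 = -1.770-0.06747j
Node n3: branches {L1, R3, I1, R4, C1} → V_3 = 0.01289+0.03490j
Source currents: i(V1)=0.2266-0.003707j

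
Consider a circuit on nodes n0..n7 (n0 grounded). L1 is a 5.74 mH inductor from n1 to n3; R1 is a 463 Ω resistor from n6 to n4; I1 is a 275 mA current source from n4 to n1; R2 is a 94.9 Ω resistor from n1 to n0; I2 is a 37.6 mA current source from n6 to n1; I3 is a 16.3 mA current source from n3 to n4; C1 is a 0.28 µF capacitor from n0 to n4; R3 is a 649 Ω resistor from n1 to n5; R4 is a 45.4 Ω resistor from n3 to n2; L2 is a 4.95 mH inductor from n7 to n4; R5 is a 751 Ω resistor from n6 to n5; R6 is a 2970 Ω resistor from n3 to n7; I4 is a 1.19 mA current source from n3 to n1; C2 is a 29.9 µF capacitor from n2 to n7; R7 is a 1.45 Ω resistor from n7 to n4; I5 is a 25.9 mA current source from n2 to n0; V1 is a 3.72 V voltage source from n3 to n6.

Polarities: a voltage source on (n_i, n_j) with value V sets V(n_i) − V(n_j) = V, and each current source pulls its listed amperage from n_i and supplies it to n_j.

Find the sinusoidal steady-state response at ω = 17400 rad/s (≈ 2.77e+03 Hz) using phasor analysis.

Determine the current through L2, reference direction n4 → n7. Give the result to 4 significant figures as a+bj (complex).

0.003037+0.004626j A

MNA unknowns: 7 node voltages V₁..V_7 plus 1 source current (V1)
L1: Y=0.000-0.01001j on G[1,3]
R1: Y=0.002160+0.000j on G[6,4]
I1: z[4]−=0.275, z[1]+=0.275
R2: Y=0.01054+0.000j on G[1,0]
I2: z[6]−=0.0376, z[1]+=0.0376
I3: z[3]−=0.0163, z[4]+=0.0163
C1: Y=0.000+0.004872j on G[0,4]
R3: Y=0.001541+0.000j on G[1,5]
R4: Y=0.02203+0.000j on G[3,2]
L2: Y=0.000-0.01161j on G[7,4]
R5: Y=0.001332+0.000j on G[6,5]
R6: Y=0.0003367+0.000j on G[3,7]
I4: z[3]−=0.00119, z[1]+=0.00119
C2: Y=0.000+0.5203j on G[2,7]
R7: Y=0.6897+0.000j on G[7,4]
I5: z[2]−=0.0259, z[0]+=0.0259
V1: row V3−V6=3.72, i_V1 at 3,6
solve → V1=-5.670+19.41j, V2=-41.94-7.723j, V3=-28.63-15.99j, V4=-41.99-6.947j, V5=-18.04+3.002j, V6=-32.35-15.99j, V7=-41.59-7.209j
aux → i_V1=0.03937-0.04482j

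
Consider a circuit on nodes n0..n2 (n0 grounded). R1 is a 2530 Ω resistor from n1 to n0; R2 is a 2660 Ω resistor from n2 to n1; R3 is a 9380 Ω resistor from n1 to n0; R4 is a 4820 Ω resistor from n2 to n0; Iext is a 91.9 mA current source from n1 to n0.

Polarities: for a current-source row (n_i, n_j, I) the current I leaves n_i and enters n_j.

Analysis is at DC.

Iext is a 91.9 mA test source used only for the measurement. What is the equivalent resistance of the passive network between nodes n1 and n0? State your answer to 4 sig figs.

R_eq = 1573. Ω

MNA unknowns: 2 node voltages V₁..V_2
R1: Y=0.0003953 on G[1,0]
R2: Y=0.0003759 on G[2,1]
R3: Y=0.0001066 on G[1,0]
R4: Y=0.0002075 on G[2,0]
Iext: z[1]−=0.0919, z[0]+=0.0919
solve → V1=-144.6, V2=-93.18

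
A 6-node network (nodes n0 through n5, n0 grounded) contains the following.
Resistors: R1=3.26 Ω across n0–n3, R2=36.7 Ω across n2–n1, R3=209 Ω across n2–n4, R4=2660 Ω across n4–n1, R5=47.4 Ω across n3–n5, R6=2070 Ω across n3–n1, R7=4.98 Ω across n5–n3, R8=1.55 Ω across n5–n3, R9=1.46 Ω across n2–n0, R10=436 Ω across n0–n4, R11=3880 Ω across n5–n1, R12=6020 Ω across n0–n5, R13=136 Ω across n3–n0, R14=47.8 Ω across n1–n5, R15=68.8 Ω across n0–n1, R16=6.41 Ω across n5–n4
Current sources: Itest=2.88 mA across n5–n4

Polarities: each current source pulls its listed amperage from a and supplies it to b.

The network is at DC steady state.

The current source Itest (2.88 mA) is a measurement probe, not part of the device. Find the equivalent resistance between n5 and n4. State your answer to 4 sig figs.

R_eq = 6.127 Ω

MNA unknowns: 5 node voltages V₁..V_5
R1: Y=0.3067 on G[0,3]
R2: Y=0.02725 on G[2,1]
R3: Y=0.004785 on G[2,4]
R4: Y=0.0003759 on G[4,1]
R5: Y=0.02110 on G[3,5]
R6: Y=0.0004831 on G[3,1]
R7: Y=0.2008 on G[5,3]
R8: Y=0.6452 on G[5,3]
R9: Y=0.6849 on G[2,0]
R10: Y=0.002294 on G[0,4]
R11: Y=0.0002577 on G[5,1]
R12: Y=0.0001661 on G[0,5]
R13: Y=0.007353 on G[3,0]
R14: Y=0.02092 on G[1,5]
R15: Y=0.01453 on G[0,1]
R16: Y=0.1560 on G[5,4]
Itest: z[5]−=0.00288, z[4]+=0.00288
solve → V1=-2.138e-05, V2=0.0001136, V3=-0.0003715, V4=0.01714, V5=-0.0005063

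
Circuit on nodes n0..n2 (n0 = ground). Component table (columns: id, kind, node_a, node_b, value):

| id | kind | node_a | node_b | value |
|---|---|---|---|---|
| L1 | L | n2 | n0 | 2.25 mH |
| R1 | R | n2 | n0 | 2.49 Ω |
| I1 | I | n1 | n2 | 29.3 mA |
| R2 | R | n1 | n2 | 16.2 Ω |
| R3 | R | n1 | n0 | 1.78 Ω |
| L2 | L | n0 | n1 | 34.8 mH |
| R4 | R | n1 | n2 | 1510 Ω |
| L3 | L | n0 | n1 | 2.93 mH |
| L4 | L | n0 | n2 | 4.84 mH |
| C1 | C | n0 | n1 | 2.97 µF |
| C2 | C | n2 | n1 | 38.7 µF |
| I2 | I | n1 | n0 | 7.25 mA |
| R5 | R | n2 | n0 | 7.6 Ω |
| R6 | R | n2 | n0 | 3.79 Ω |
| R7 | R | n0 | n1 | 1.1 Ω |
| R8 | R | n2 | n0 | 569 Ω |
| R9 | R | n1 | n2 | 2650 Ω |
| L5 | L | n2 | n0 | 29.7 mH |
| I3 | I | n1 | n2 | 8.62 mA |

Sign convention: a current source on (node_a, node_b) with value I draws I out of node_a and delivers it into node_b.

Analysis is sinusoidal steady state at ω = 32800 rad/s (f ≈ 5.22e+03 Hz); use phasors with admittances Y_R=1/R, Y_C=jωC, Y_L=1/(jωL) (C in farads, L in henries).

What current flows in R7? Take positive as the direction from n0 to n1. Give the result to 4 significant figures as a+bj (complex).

MNA unknowns: 2 node voltages V₁..V_2
L1: Y=0.000-0.01355j on G[2,0]
R1: Y=0.4016+0.000j on G[2,0]
I1: z[1]−=0.0293, z[2]+=0.0293
R2: Y=0.06173+0.000j on G[1,2]
R3: Y=0.5618+0.000j on G[1,0]
L2: Y=0.000-0.0008761j on G[0,1]
R4: Y=0.0006623+0.000j on G[1,2]
L3: Y=0.000-0.01041j on G[0,1]
L4: Y=0.000-0.006299j on G[0,2]
C1: Y=0.000+0.09742j on G[0,1]
C2: Y=0.000+1.269j on G[2,1]
I2: z[1]−=0.00725, z[0]+=0.00725
R5: Y=0.1316+0.000j on G[2,0]
R6: Y=0.2639+0.000j on G[2,0]
R7: Y=0.9091+0.000j on G[0,1]
R8: Y=0.001757+0.000j on G[2,0]
R9: Y=0.0003774+0.000j on G[1,2]
L5: Y=0.000-0.001027j on G[2,0]
I3: z[1]−=0.00862, z[2]+=0.00862
solve → V1=-0.006881+0.009588j, V2=0.005067-0.01678j

0.006255-0.008717j A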